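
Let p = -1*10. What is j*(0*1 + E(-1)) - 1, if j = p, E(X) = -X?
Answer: -11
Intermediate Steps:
p = -10
j = -10
j*(0*1 + E(-1)) - 1 = -10*(0*1 - 1*(-1)) - 1 = -10*(0 + 1) - 1 = -10*1 - 1 = -10 - 1 = -11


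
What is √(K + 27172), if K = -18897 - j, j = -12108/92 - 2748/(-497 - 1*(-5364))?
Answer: 2*√26337125530027/111941 ≈ 91.691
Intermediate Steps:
j = -14795613/111941 (j = -12108*1/92 - 2748/(-497 + 5364) = -3027/23 - 2748/4867 = -14795613/111941 ≈ -132.17)
K = -2100553464/111941 (K = -18897 - 1*(-14795613/111941) = -18897 + 14795613/111941 = -2100553464/111941 ≈ -18765.)
√(K + 27172) = √(-2100553464/111941 + 27172) = √(941107388/111941) = 2*√26337125530027/111941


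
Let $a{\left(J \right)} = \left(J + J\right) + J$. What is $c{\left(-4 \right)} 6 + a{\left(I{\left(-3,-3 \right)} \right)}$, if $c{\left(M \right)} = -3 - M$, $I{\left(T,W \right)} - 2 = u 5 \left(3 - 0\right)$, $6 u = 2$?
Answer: $27$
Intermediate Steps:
$u = \frac{1}{3}$ ($u = \frac{1}{6} \cdot 2 = \frac{1}{3} \approx 0.33333$)
$I{\left(T,W \right)} = 7$ ($I{\left(T,W \right)} = 2 + \frac{1}{3} \cdot 5 \left(3 - 0\right) = 2 + \frac{5 \left(3 + 0\right)}{3} = 2 + \frac{5}{3} \cdot 3 = 2 + 5 = 7$)
$a{\left(J \right)} = 3 J$ ($a{\left(J \right)} = 2 J + J = 3 J$)
$c{\left(-4 \right)} 6 + a{\left(I{\left(-3,-3 \right)} \right)} = \left(-3 - -4\right) 6 + 3 \cdot 7 = \left(-3 + 4\right) 6 + 21 = 1 \cdot 6 + 21 = 6 + 21 = 27$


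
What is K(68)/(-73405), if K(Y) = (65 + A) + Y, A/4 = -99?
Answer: 263/73405 ≈ 0.0035829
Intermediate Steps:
A = -396 (A = 4*(-99) = -396)
K(Y) = -331 + Y (K(Y) = (65 - 396) + Y = -331 + Y)
K(68)/(-73405) = (-331 + 68)/(-73405) = -263*(-1/73405) = 263/73405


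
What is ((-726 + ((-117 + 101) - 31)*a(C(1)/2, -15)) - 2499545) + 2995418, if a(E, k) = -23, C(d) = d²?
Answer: 496228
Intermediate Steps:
((-726 + ((-117 + 101) - 31)*a(C(1)/2, -15)) - 2499545) + 2995418 = ((-726 + ((-117 + 101) - 31)*(-23)) - 2499545) + 2995418 = ((-726 + (-16 - 31)*(-23)) - 2499545) + 2995418 = ((-726 - 47*(-23)) - 2499545) + 2995418 = ((-726 + 1081) - 2499545) + 2995418 = (355 - 2499545) + 2995418 = -2499190 + 2995418 = 496228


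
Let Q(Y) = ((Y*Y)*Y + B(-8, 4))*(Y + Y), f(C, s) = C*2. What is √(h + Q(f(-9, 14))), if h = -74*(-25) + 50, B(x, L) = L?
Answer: 2*√52927 ≈ 460.12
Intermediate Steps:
f(C, s) = 2*C
h = 1900 (h = 1850 + 50 = 1900)
Q(Y) = 2*Y*(4 + Y³) (Q(Y) = ((Y*Y)*Y + 4)*(Y + Y) = (Y²*Y + 4)*(2*Y) = (Y³ + 4)*(2*Y) = (4 + Y³)*(2*Y) = 2*Y*(4 + Y³))
√(h + Q(f(-9, 14))) = √(1900 + 2*(2*(-9))*(4 + (2*(-9))³)) = √(1900 + 2*(-18)*(4 + (-18)³)) = √(1900 + 2*(-18)*(4 - 5832)) = √(1900 + 2*(-18)*(-5828)) = √(1900 + 209808) = √211708 = 2*√52927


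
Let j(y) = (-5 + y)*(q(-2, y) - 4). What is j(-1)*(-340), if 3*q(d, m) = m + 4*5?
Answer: 4760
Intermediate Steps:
q(d, m) = 20/3 + m/3 (q(d, m) = (m + 4*5)/3 = (m + 20)/3 = (20 + m)/3 = 20/3 + m/3)
j(y) = (-5 + y)*(8/3 + y/3) (j(y) = (-5 + y)*((20/3 + y/3) - 4) = (-5 + y)*(8/3 + y/3))
j(-1)*(-340) = (-40/3 - 1 + (⅓)*(-1)²)*(-340) = (-40/3 - 1 + (⅓)*1)*(-340) = (-40/3 - 1 + ⅓)*(-340) = -14*(-340) = 4760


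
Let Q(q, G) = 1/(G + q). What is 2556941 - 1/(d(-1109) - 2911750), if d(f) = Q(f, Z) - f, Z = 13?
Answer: 8156801693420413/3190062537 ≈ 2.5569e+6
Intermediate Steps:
d(f) = 1/(13 + f) - f
2556941 - 1/(d(-1109) - 2911750) = 2556941 - 1/((1 - 1*(-1109)*(13 - 1109))/(13 - 1109) - 2911750) = 2556941 - 1/((1 - 1*(-1109)*(-1096))/(-1096) - 2911750) = 2556941 - 1/(-(1 - 1215464)/1096 - 2911750) = 2556941 - 1/(-1/1096*(-1215463) - 2911750) = 2556941 - 1/(1215463/1096 - 2911750) = 2556941 - 1/(-3190062537/1096) = 2556941 - 1*(-1096/3190062537) = 2556941 + 1096/3190062537 = 8156801693420413/3190062537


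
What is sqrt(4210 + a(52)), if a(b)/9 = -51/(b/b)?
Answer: 11*sqrt(31) ≈ 61.245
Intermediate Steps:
a(b) = -459 (a(b) = 9*(-51/(b/b)) = 9*(-51/1) = 9*(-51*1) = 9*(-51) = -459)
sqrt(4210 + a(52)) = sqrt(4210 - 459) = sqrt(3751) = 11*sqrt(31)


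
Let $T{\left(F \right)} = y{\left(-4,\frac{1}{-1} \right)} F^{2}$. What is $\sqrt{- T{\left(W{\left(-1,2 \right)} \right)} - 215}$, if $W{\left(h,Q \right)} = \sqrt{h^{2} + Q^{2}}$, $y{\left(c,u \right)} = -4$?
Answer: $i \sqrt{195} \approx 13.964 i$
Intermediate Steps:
$W{\left(h,Q \right)} = \sqrt{Q^{2} + h^{2}}$
$T{\left(F \right)} = - 4 F^{2}$
$\sqrt{- T{\left(W{\left(-1,2 \right)} \right)} - 215} = \sqrt{- \left(-4\right) \left(\sqrt{2^{2} + \left(-1\right)^{2}}\right)^{2} - 215} = \sqrt{- \left(-4\right) \left(\sqrt{4 + 1}\right)^{2} - 215} = \sqrt{- \left(-4\right) \left(\sqrt{5}\right)^{2} - 215} = \sqrt{- \left(-4\right) 5 - 215} = \sqrt{\left(-1\right) \left(-20\right) - 215} = \sqrt{20 - 215} = \sqrt{-195} = i \sqrt{195}$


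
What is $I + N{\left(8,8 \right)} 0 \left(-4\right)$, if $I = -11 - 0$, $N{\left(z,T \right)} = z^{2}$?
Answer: $-11$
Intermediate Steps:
$I = -11$ ($I = -11 + 0 = -11$)
$I + N{\left(8,8 \right)} 0 \left(-4\right) = -11 + 8^{2} \cdot 0 \left(-4\right) = -11 + 64 \cdot 0 = -11 + 0 = -11$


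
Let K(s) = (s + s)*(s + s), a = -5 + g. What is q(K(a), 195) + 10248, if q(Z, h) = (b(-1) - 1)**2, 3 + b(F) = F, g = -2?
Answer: 10273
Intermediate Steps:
b(F) = -3 + F
a = -7 (a = -5 - 2 = -7)
K(s) = 4*s**2 (K(s) = (2*s)*(2*s) = 4*s**2)
q(Z, h) = 25 (q(Z, h) = ((-3 - 1) - 1)**2 = (-4 - 1)**2 = (-5)**2 = 25)
q(K(a), 195) + 10248 = 25 + 10248 = 10273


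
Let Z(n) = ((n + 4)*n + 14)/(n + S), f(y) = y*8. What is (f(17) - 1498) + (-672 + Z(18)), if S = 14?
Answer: -32339/16 ≈ -2021.2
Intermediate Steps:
f(y) = 8*y
Z(n) = (14 + n*(4 + n))/(14 + n) (Z(n) = ((n + 4)*n + 14)/(n + 14) = ((4 + n)*n + 14)/(14 + n) = (n*(4 + n) + 14)/(14 + n) = (14 + n*(4 + n))/(14 + n))
(f(17) - 1498) + (-672 + Z(18)) = (8*17 - 1498) + (-672 + (14 + 18**2 + 4*18)/(14 + 18)) = (136 - 1498) + (-672 + (14 + 324 + 72)/32) = -1362 + (-672 + (1/32)*410) = -1362 + (-672 + 205/16) = -1362 - 10547/16 = -32339/16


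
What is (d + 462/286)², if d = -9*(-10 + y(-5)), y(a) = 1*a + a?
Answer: 5574321/169 ≈ 32984.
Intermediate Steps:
y(a) = 2*a (y(a) = a + a = 2*a)
d = 180 (d = -9*(-10 + 2*(-5)) = -9*(-10 - 10) = -9*(-20) = 180)
(d + 462/286)² = (180 + 462/286)² = (180 + 462*(1/286))² = (180 + 21/13)² = (2361/13)² = 5574321/169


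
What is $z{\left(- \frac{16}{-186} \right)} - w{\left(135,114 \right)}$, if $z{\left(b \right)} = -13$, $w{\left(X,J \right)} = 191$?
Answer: $-204$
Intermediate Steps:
$z{\left(- \frac{16}{-186} \right)} - w{\left(135,114 \right)} = -13 - 191 = -204$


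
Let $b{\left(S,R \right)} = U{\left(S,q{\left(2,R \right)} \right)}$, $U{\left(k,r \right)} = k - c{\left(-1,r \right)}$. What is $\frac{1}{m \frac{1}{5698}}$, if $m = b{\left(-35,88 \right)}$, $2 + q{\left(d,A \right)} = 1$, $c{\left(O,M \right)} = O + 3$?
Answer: $-154$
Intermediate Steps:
$c{\left(O,M \right)} = 3 + O$
$q{\left(d,A \right)} = -1$ ($q{\left(d,A \right)} = -2 + 1 = -1$)
$U{\left(k,r \right)} = -2 + k$ ($U{\left(k,r \right)} = k - \left(3 - 1\right) = k - 2 = -2 + k$)
$b{\left(S,R \right)} = -2 + S$
$m = -37$ ($m = -2 - 35 = -37$)
$\frac{1}{m \frac{1}{5698}} = \frac{1}{\left(-37\right) \frac{1}{5698}} = \frac{1}{- \frac{1}{154}} = -154$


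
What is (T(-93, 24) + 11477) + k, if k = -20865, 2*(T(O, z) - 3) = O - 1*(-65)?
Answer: -9399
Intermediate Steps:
T(O, z) = 71/2 + O/2 (T(O, z) = 3 + (O - 1*(-65))/2 = 3 + (O + 65)/2 = 3 + (65 + O)/2 = 3 + (65/2 + O/2) = 71/2 + O/2)
(T(-93, 24) + 11477) + k = ((71/2 + (1/2)*(-93)) + 11477) - 20865 = ((71/2 - 93/2) + 11477) - 20865 = (-11 + 11477) - 20865 = 11466 - 20865 = -9399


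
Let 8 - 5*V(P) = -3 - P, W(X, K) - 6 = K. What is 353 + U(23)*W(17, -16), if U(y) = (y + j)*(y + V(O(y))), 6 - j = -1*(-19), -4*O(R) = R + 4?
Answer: -2032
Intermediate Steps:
W(X, K) = 6 + K
O(R) = -1 - R/4 (O(R) = -(R + 4)/4 = -(4 + R)/4 = -1 - R/4)
j = -13 (j = 6 - (-1)*(-19) = 6 - 1*19 = 6 - 19 = -13)
V(P) = 11/5 + P/5 (V(P) = 8/5 - (-3 - P)/5 = 8/5 + (⅗ + P/5) = 11/5 + P/5)
U(y) = (-13 + y)*(2 + 19*y/20) (U(y) = (y - 13)*(y + (11/5 + (-1 - y/4)/5)) = (-13 + y)*(y + (11/5 + (-⅕ - y/20))) = (-13 + y)*(y + (2 - y/20)) = (-13 + y)*(2 + 19*y/20))
353 + U(23)*W(17, -16) = 353 + (-26 - 207/20*23 + (19/20)*23²)*(6 - 16) = 353 + (-26 - 4761/20 + (19/20)*529)*(-10) = 353 + (-26 - 4761/20 + 10051/20)*(-10) = 353 + (477/2)*(-10) = 353 - 2385 = -2032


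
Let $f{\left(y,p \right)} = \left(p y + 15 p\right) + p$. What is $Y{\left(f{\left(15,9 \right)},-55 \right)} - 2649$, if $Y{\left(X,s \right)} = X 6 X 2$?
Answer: $931443$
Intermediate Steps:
$f{\left(y,p \right)} = 16 p + p y$ ($f{\left(y,p \right)} = \left(15 p + p y\right) + p = 16 p + p y$)
$Y{\left(X,s \right)} = 12 X^{2}$ ($Y{\left(X,s \right)} = 6 X X 2 = 6 X^{2} \cdot 2 = 12 X^{2}$)
$Y{\left(f{\left(15,9 \right)},-55 \right)} - 2649 = 12 \left(9 \left(16 + 15\right)\right)^{2} - 2649 = 12 \left(9 \cdot 31\right)^{2} - 2649 = 12 \cdot 279^{2} - 2649 = 12 \cdot 77841 - 2649 = 934092 - 2649 = 931443$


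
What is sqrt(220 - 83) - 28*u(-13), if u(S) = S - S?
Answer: sqrt(137) ≈ 11.705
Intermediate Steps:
u(S) = 0
sqrt(220 - 83) - 28*u(-13) = sqrt(220 - 83) - 28*0 = sqrt(137) + 0 = sqrt(137)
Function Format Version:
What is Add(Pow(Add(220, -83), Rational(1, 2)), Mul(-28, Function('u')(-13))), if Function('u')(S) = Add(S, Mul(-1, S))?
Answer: Pow(137, Rational(1, 2)) ≈ 11.705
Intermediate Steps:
Function('u')(S) = 0
Add(Pow(Add(220, -83), Rational(1, 2)), Mul(-28, Function('u')(-13))) = Add(Pow(Add(220, -83), Rational(1, 2)), Mul(-28, 0)) = Add(Pow(137, Rational(1, 2)), 0) = Pow(137, Rational(1, 2))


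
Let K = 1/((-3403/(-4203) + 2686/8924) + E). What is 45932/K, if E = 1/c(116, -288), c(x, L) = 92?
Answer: 21001568741/407691 ≈ 51513.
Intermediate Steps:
E = 1/92 ≈ 0.010870
K = 1630764/1828927 (K = 1/((-3403/(-4203) + 2686/8924) + 1/92) = 1/((-3403*(-1/4203) + 2686*(1/8924)) + 1/92) = 1/((3403/4203 + 1343/4462) + 1/92) = 1/(20828815/18753786 + 1/92) = 1/(1828927/1630764) = 1630764/1828927 ≈ 0.89165)
45932/K = 45932/(1630764/1828927) = 45932*(1828927/1630764) = 21001568741/407691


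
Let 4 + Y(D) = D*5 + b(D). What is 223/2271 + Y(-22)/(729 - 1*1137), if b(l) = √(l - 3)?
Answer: 58313/154428 - 5*I/408 ≈ 0.37761 - 0.012255*I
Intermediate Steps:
b(l) = √(-3 + l)
Y(D) = -4 + √(-3 + D) + 5*D (Y(D) = -4 + (D*5 + √(-3 + D)) = -4 + (5*D + √(-3 + D)) = -4 + (√(-3 + D) + 5*D) = -4 + √(-3 + D) + 5*D)
223/2271 + Y(-22)/(729 - 1*1137) = 223/2271 + (-4 + √(-3 - 22) + 5*(-22))/(729 - 1*1137) = 223*(1/2271) + (-4 + √(-25) - 110)/(729 - 1137) = 223/2271 + (-4 + 5*I - 110)/(-408) = 223/2271 + (-114 + 5*I)*(-1/408) = 223/2271 + (19/68 - 5*I/408) = 58313/154428 - 5*I/408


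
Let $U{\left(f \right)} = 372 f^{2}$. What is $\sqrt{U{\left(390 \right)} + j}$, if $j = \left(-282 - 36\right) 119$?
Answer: $\sqrt{56543358} \approx 7519.5$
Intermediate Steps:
$j = -37842$ ($j = \left(-318\right) 119 = -37842$)
$\sqrt{U{\left(390 \right)} + j} = \sqrt{372 \cdot 390^{2} - 37842} = \sqrt{372 \cdot 152100 - 37842} = \sqrt{56581200 - 37842} = \sqrt{56543358}$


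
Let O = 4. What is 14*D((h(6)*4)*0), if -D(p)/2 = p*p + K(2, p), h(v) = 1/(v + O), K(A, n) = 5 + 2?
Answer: -196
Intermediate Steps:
K(A, n) = 7
h(v) = 1/(4 + v) (h(v) = 1/(v + 4) = 1/(4 + v))
D(p) = -14 - 2*p**2 (D(p) = -2*(p*p + 7) = -2*(p**2 + 7) = -2*(7 + p**2) = -14 - 2*p**2)
14*D((h(6)*4)*0) = 14*(-14 - 2*((4/(4 + 6))*0)**2) = 14*(-14 - 2*((4/10)*0)**2) = 14*(-14 - 2*(((1/10)*4)*0)**2) = 14*(-14 - 2*((2/5)*0)**2) = 14*(-14 - 2*0**2) = 14*(-14 - 2*0) = 14*(-14 + 0) = 14*(-14) = -196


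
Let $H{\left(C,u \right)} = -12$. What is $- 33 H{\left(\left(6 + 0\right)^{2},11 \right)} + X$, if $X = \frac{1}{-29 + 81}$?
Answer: $\frac{20593}{52} \approx 396.02$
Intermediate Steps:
$X = \frac{1}{52} \approx 0.019231$
$- 33 H{\left(\left(6 + 0\right)^{2},11 \right)} + X = \left(-33\right) \left(-12\right) + \frac{1}{52} = 396 + \frac{1}{52} = \frac{20593}{52}$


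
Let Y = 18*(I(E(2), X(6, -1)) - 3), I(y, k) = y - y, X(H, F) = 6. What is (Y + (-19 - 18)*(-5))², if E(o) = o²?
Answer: 17161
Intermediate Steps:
I(y, k) = 0
Y = -54 (Y = 18*(0 - 3) = 18*(-3) = -54)
(Y + (-19 - 18)*(-5))² = (-54 + (-19 - 18)*(-5))² = (-54 - 37*(-5))² = (-54 + 185)² = 131² = 17161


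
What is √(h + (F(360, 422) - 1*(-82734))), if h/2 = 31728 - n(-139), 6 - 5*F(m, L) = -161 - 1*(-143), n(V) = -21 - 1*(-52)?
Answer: 38*√2530/5 ≈ 382.27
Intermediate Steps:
n(V) = 31 (n(V) = -21 + 52 = 31)
F(m, L) = 24/5 (F(m, L) = 6/5 - (-161 - 1*(-143))/5 = 6/5 - (-161 + 143)/5 = 6/5 - ⅕*(-18) = 6/5 + 18/5 = 24/5)
h = 63394 (h = 2*(31728 - 1*31) = 2*(31728 - 31) = 2*31697 = 63394)
√(h + (F(360, 422) - 1*(-82734))) = √(63394 + (24/5 - 1*(-82734))) = √(63394 + (24/5 + 82734)) = √(63394 + 413694/5) = √(730664/5) = 38*√2530/5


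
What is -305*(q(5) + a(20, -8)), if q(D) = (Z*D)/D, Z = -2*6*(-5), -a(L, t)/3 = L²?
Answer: 347700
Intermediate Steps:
a(L, t) = -3*L²
Z = 60 (Z = -12*(-5) = 60)
q(D) = 60 (q(D) = (60*D)/D = 60)
-305*(q(5) + a(20, -8)) = -305*(60 - 3*20²) = -305*(60 - 3*400) = -305*(60 - 1200) = -305*(-1140) = 347700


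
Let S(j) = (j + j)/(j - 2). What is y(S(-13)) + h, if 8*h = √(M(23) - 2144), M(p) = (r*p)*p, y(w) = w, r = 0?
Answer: 26/15 + I*√134/2 ≈ 1.7333 + 5.7879*I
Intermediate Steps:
S(j) = 2*j/(-2 + j) (S(j) = (2*j)/(-2 + j) = 2*j/(-2 + j))
M(p) = 0 (M(p) = (0*p)*p = 0*p = 0)
h = I*√134/2 (h = √(0 - 2144)/8 = √(-2144)/8 = (4*I*√134)/8 = I*√134/2 ≈ 5.7879*I)
y(S(-13)) + h = 2*(-13)/(-2 - 13) + I*√134/2 = 2*(-13)/(-15) + I*√134/2 = 2*(-13)*(-1/15) + I*√134/2 = 26/15 + I*√134/2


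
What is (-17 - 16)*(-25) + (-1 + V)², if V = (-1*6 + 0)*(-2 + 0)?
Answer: 946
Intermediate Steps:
V = 12 (V = (-6 + 0)*(-2) = -6*(-2) = 12)
(-17 - 16)*(-25) + (-1 + V)² = (-17 - 16)*(-25) + (-1 + 12)² = -33*(-25) + 11² = 825 + 121 = 946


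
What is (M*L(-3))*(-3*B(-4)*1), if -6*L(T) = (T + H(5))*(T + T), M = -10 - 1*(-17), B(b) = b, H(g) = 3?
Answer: 0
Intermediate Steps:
M = 7 (M = -10 + 17 = 7)
L(T) = -T*(3 + T)/3 (L(T) = -(T + 3)*(T + T)/6 = -(3 + T)*2*T/6 = -T*(3 + T)/3)
(M*L(-3))*(-3*B(-4)*1) = (7*(-1/3*(-3)*(3 - 3)))*(-3*(-4)*1) = (7*(-1/3*(-3)*0))*(12*1) = (7*0)*12 = 0*12 = 0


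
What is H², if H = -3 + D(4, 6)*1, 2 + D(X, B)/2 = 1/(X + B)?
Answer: 1156/25 ≈ 46.240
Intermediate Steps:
D(X, B) = -4 + 2/(B + X) (D(X, B) = -4 + 2/(X + B) = -4 + 2/(B + X))
H = -34/5 (H = -3 + (2*(1 - 2*6 - 2*4)/(6 + 4))*1 = -3 + (2*(1 - 12 - 8)/10)*1 = -3 + (2*(⅒)*(-19))*1 = -3 - 19/5*1 = -3 - 19/5 = -34/5 ≈ -6.8000)
H² = (-34/5)² = 1156/25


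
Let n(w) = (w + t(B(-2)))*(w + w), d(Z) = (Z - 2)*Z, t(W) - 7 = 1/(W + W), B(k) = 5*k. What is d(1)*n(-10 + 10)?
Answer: 0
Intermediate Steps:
t(W) = 7 + 1/(2*W) (t(W) = 7 + 1/(W + W) = 7 + 1/(2*W))
d(Z) = Z*(-2 + Z) (d(Z) = (-2 + Z)*Z = Z*(-2 + Z))
n(w) = 2*w*(139/20 + w) (n(w) = (w + (7 + 1/(2*((5*(-2))))))*(w + w) = (w + (7 + (½)/(-10)))*(2*w) = (w + (7 + (½)*(-⅒)))*(2*w) = (w + (7 - 1/20))*(2*w) = (w + 139/20)*(2*w) = (139/20 + w)*(2*w) = 2*w*(139/20 + w))
d(1)*n(-10 + 10) = (1*(-2 + 1))*((-10 + 10)*(139 + 20*(-10 + 10))/10) = (1*(-1))*((⅒)*0*(139 + 20*0)) = -0*(139 + 0)/10 = -0*139/10 = -1*0 = 0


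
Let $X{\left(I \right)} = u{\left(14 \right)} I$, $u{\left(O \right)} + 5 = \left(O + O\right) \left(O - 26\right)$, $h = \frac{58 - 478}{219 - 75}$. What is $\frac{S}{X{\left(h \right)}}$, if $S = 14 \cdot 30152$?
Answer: $\frac{723648}{1705} \approx 424.43$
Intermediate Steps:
$S = 422128$
$h = - \frac{35}{12}$ ($h = - \frac{420}{144} = \left(-420\right) \frac{1}{144} = - \frac{35}{12} \approx -2.9167$)
$u{\left(O \right)} = -5 + 2 O \left(-26 + O\right)$ ($u{\left(O \right)} = -5 + \left(O + O\right) \left(O - 26\right) = -5 + 2 O \left(-26 + O\right)$)
$X{\left(I \right)} = - 341 I$ ($X{\left(I \right)} = \left(-5 - 728 + 2 \cdot 14^{2}\right) I = \left(-5 - 728 + 2 \cdot 196\right) I = \left(-5 - 728 + 392\right) I = - 341 I$)
$\frac{S}{X{\left(h \right)}} = \frac{422128}{\left(-341\right) \left(- \frac{35}{12}\right)} = \frac{422128}{\frac{11935}{12}} = 422128 \cdot \frac{12}{11935} = \frac{723648}{1705}$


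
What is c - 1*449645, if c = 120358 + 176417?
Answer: -152870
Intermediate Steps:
c = 296775
c - 1*449645 = 296775 - 1*449645 = 296775 - 449645 = -152870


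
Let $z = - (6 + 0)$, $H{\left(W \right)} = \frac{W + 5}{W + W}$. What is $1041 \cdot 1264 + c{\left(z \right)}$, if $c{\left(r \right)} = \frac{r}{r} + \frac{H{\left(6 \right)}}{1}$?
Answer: $\frac{15789911}{12} \approx 1.3158 \cdot 10^{6}$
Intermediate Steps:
$H{\left(W \right)} = \frac{5 + W}{2 W}$
$z = -6$ ($z = \left(-1\right) 6 = -6$)
$c{\left(r \right)} = \frac{23}{12}$ ($c{\left(r \right)} = \frac{r}{r} + \frac{\frac{1}{2} \cdot \frac{1}{6} \left(5 + 6\right)}{1} = 1 + \frac{1}{2} \cdot \frac{1}{6} \cdot 11 \cdot 1 = 1 + \frac{11}{12} \cdot 1 = 1 + \frac{11}{12} = \frac{23}{12}$)
$1041 \cdot 1264 + c{\left(z \right)} = 1041 \cdot 1264 + \frac{23}{12} = 1315824 + \frac{23}{12} = \frac{15789911}{12}$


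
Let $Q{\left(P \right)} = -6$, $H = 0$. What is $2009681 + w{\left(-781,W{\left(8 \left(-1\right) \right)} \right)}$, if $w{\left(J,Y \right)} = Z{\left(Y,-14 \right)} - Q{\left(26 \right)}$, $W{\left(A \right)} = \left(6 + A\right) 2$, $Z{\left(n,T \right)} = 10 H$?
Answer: $2009687$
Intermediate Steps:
$Z{\left(n,T \right)} = 0$ ($Z{\left(n,T \right)} = 10 \cdot 0 = 0$)
$W{\left(A \right)} = 12 + 2 A$
$w{\left(J,Y \right)} = 6$ ($w{\left(J,Y \right)} = 0 - -6 = 0 + 6 = 6$)
$2009681 + w{\left(-781,W{\left(8 \left(-1\right) \right)} \right)} = 2009681 + 6 = 2009687$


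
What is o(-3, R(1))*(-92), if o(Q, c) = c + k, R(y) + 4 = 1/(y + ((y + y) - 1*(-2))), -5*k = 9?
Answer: 2576/5 ≈ 515.20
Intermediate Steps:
k = -9/5 (k = -1/5*9 = -9/5 ≈ -1.8000)
R(y) = -4 + 1/(2 + 3*y) (R(y) = -4 + 1/(y + ((y + y) - 1*(-2))) = -4 + 1/(y + (2*y + 2)) = -4 + 1/(y + (2 + 2*y)) = -4 + 1/(2 + 3*y))
o(Q, c) = -9/5 + c (o(Q, c) = c - 9/5 = -9/5 + c)
o(-3, R(1))*(-92) = (-9/5 + (-7 - 12*1)/(2 + 3*1))*(-92) = (-9/5 + (-7 - 12)/(2 + 3))*(-92) = (-9/5 - 19/5)*(-92) = -28/5*(-92) = 2576/5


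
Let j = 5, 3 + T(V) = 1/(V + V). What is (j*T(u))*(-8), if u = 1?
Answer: 100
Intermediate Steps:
T(V) = -3 + 1/(2*V) (T(V) = -3 + 1/(V + V) = -3 + 1/(2*V))
(j*T(u))*(-8) = (5*(-3 + (½)/1))*(-8) = (5*(-3 + (½)*1))*(-8) = (5*(-3 + ½))*(-8) = (5*(-5/2))*(-8) = -25/2*(-8) = 100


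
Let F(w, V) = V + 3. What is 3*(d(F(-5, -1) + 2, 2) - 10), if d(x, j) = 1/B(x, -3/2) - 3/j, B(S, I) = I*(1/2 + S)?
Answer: -629/18 ≈ -34.944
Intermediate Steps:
F(w, V) = 3 + V
B(S, I) = I*(½ + S)
d(x, j) = 1/(-¾ - 3*x/2) - 3/j (d(x, j) = 1/((-3/2)*(½ + x)) - 3/j = 1/((-3*½)*(½ + x)) - 3/j = 1/(-3*(½ + x)/2) - 3/j = 1/(-¾ - 3*x/2) - 3/j)
3*(d(F(-5, -1) + 2, 2) - 10) = 3*((⅓)*(9 + 4*2 + 18*((3 - 1) + 2))/(2*(-1 - 2*((3 - 1) + 2))) - 10) = 3*((⅓)*(½)*(9 + 8 + 18*(2 + 2))/(-1 - 2*(2 + 2)) - 10) = 3*((⅓)*(½)*(9 + 8 + 18*4)/(-1 - 2*4) - 10) = 3*((⅓)*(½)*(9 + 8 + 72)/(-1 - 8) - 10) = 3*((⅓)*(½)*89/(-9) - 10) = 3*((⅓)*(½)*(-⅑)*89 - 10) = 3*(-89/54 - 10) = 3*(-629/54) = -629/18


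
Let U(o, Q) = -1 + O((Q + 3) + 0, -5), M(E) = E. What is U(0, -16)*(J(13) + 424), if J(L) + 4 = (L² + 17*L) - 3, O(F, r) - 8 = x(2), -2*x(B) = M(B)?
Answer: 4842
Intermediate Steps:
x(B) = -B/2
O(F, r) = 7 (O(F, r) = 8 - ½*2 = 8 - 1 = 7)
J(L) = -7 + L² + 17*L (J(L) = -4 + ((L² + 17*L) - 3) = -4 + (-3 + L² + 17*L) = -7 + L² + 17*L)
U(o, Q) = 6 (U(o, Q) = -1 + 7 = 6)
U(0, -16)*(J(13) + 424) = 6*((-7 + 13² + 17*13) + 424) = 6*((-7 + 169 + 221) + 424) = 6*(383 + 424) = 6*807 = 4842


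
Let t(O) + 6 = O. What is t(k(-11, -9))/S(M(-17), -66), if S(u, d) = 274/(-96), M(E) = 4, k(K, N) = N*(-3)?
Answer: -1008/137 ≈ -7.3577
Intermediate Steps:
k(K, N) = -3*N
t(O) = -6 + O
S(u, d) = -137/48 (S(u, d) = 274*(-1/96) = -137/48)
t(k(-11, -9))/S(M(-17), -66) = (-6 - 3*(-9))/(-137/48) = (-6 + 27)*(-48/137) = 21*(-48/137) = -1008/137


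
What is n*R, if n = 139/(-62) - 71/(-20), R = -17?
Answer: -13787/620 ≈ -22.237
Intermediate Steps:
n = 811/620 (n = 139*(-1/62) - 71*(-1/20) = -139/62 + 71/20 = 811/620 ≈ 1.3081)
n*R = (811/620)*(-17) = -13787/620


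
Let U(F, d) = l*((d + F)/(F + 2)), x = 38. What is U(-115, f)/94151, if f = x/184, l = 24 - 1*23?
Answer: 10561/978793796 ≈ 1.0790e-5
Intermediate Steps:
l = 1 (l = 24 - 23 = 1)
f = 19/92 (f = 38/184 = 38*(1/184) = 19/92 ≈ 0.20652)
U(F, d) = (F + d)/(2 + F) (U(F, d) = 1*((d + F)/(F + 2)) = 1*((F + d)/(2 + F)) = (F + d)/(2 + F))
U(-115, f)/94151 = ((-115 + 19/92)/(2 - 115))/94151 = (-10561/92/(-113))*(1/94151) = -1/113*(-10561/92)*(1/94151) = (10561/10396)*(1/94151) = 10561/978793796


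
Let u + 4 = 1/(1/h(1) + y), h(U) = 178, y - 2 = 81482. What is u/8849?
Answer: -58016434/128347249897 ≈ -0.00045203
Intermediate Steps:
y = 81484 (y = 2 + 81482 = 81484)
u = -58016434/14504153 (u = -4 + 1/(1/178 + 81484) = -4 + 1/(14504153/178) = -4 + 178/14504153 = -58016434/14504153 ≈ -4.0000)
u/8849 = -58016434/14504153/8849 = -58016434/14504153*1/8849 = -58016434/128347249897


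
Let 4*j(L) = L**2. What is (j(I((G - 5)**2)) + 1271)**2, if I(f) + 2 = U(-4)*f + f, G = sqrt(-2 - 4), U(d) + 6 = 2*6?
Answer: -1966939575/16 + 32805675*I*sqrt(6)/2 ≈ -1.2293e+8 + 4.0179e+7*I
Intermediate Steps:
U(d) = 6 (U(d) = -6 + 2*6 = -6 + 12 = 6)
G = I*sqrt(6) (G = sqrt(-6) = I*sqrt(6) ≈ 2.4495*I)
I(f) = -2 + 7*f (I(f) = -2 + (6*f + f) = -2 + 7*f)
j(L) = L**2/4
(j(I((G - 5)**2)) + 1271)**2 = ((-2 + 7*(I*sqrt(6) - 5)**2)**2/4 + 1271)**2 = ((-2 + 7*(-5 + I*sqrt(6))**2)**2/4 + 1271)**2 = (1271 + (-2 + 7*(-5 + I*sqrt(6))**2)**2/4)**2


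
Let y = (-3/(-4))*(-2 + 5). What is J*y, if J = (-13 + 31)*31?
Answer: 2511/2 ≈ 1255.5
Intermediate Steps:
y = 9/4 (y = -3*(-1/4)*3 = (3/4)*3 = 9/4 ≈ 2.2500)
J = 558 (J = 18*31 = 558)
J*y = 558*(9/4) = 2511/2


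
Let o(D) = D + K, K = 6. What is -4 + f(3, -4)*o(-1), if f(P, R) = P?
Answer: 11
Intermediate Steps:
o(D) = 6 + D (o(D) = D + 6 = 6 + D)
-4 + f(3, -4)*o(-1) = -4 + 3*(6 - 1) = -4 + 3*5 = -4 + 15 = 11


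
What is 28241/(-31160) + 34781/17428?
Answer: 147897953/135764120 ≈ 1.0894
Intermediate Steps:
28241/(-31160) + 34781/17428 = 28241*(-1/31160) + 34781*(1/17428) = -28241/31160 + 34781/17428 = 147897953/135764120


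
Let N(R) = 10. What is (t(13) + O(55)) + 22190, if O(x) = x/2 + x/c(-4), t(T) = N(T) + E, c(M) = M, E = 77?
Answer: 89163/4 ≈ 22291.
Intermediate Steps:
t(T) = 87 (t(T) = 10 + 77 = 87)
O(x) = x/4 (O(x) = x/2 + x/(-4) = x*(1/2) + x*(-1/4) = x/2 - x/4 = x/4)
(t(13) + O(55)) + 22190 = (87 + (1/4)*55) + 22190 = (87 + 55/4) + 22190 = 403/4 + 22190 = 89163/4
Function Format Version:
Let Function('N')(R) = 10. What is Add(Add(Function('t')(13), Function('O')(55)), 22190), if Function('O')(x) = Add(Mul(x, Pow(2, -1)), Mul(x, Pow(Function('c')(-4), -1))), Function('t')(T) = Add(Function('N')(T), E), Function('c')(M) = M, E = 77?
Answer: Rational(89163, 4) ≈ 22291.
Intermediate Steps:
Function('t')(T) = 87 (Function('t')(T) = Add(10, 77) = 87)
Function('O')(x) = Mul(Rational(1, 4), x) (Function('O')(x) = Add(Mul(x, Pow(2, -1)), Mul(x, Pow(-4, -1))) = Add(Mul(x, Rational(1, 2)), Mul(x, Rational(-1, 4))) = Add(Mul(Rational(1, 2), x), Mul(Rational(-1, 4), x)) = Mul(Rational(1, 4), x))
Add(Add(Function('t')(13), Function('O')(55)), 22190) = Add(Add(87, Mul(Rational(1, 4), 55)), 22190) = Add(Add(87, Rational(55, 4)), 22190) = Add(Rational(403, 4), 22190) = Rational(89163, 4)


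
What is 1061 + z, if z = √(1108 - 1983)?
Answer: 1061 + 5*I*√35 ≈ 1061.0 + 29.58*I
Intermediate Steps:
z = 5*I*√35 (z = √(-875) = 5*I*√35 ≈ 29.58*I)
1061 + z = 1061 + 5*I*√35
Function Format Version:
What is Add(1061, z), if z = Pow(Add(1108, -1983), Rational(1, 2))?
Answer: Add(1061, Mul(5, I, Pow(35, Rational(1, 2)))) ≈ Add(1061.0, Mul(29.580, I))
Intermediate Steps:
z = Mul(5, I, Pow(35, Rational(1, 2))) (z = Pow(-875, Rational(1, 2)) = Mul(5, I, Pow(35, Rational(1, 2))) ≈ Mul(29.580, I))
Add(1061, z) = Add(1061, Mul(5, I, Pow(35, Rational(1, 2))))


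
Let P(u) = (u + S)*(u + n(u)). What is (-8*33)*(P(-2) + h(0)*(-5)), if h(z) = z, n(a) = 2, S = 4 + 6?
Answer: 0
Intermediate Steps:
S = 10
P(u) = (2 + u)*(10 + u) (P(u) = (u + 10)*(u + 2) = (10 + u)*(2 + u) = (2 + u)*(10 + u))
(-8*33)*(P(-2) + h(0)*(-5)) = (-8*33)*((20 + (-2)² + 12*(-2)) + 0*(-5)) = -264*((20 + 4 - 24) + 0) = -264*(0 + 0) = -264*0 = 0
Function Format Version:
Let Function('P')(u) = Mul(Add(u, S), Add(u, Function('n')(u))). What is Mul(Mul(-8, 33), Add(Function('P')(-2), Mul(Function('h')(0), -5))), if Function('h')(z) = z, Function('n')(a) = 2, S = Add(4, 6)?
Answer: 0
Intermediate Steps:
S = 10
Function('P')(u) = Mul(Add(2, u), Add(10, u)) (Function('P')(u) = Mul(Add(u, 10), Add(u, 2)) = Mul(Add(10, u), Add(2, u)) = Mul(Add(2, u), Add(10, u)))
Mul(Mul(-8, 33), Add(Function('P')(-2), Mul(Function('h')(0), -5))) = Mul(Mul(-8, 33), Add(Add(20, Pow(-2, 2), Mul(12, -2)), Mul(0, -5))) = Mul(-264, Add(Add(20, 4, -24), 0)) = Mul(-264, Add(0, 0)) = Mul(-264, 0) = 0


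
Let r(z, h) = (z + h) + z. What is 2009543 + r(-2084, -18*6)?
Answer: 2005267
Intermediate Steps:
r(z, h) = h + 2*z (r(z, h) = (h + z) + z = h + 2*z)
2009543 + r(-2084, -18*6) = 2009543 + (-18*6 + 2*(-2084)) = 2009543 + (-108 - 4168) = 2009543 - 4276 = 2005267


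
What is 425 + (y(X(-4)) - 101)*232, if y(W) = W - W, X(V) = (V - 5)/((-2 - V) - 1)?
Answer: -23007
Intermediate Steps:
X(V) = (-5 + V)/(-3 - V)
y(W) = 0
425 + (y(X(-4)) - 101)*232 = 425 + (0 - 101)*232 = 425 - 101*232 = 425 - 23432 = -23007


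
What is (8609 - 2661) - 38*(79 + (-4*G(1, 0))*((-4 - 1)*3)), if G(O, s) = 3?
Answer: -3894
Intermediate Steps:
(8609 - 2661) - 38*(79 + (-4*G(1, 0))*((-4 - 1)*3)) = (8609 - 2661) - 38*(79 + (-4*3)*((-4 - 1)*3)) = 5948 - 38*(79 - (-60)*3) = 5948 - 38*(79 - 12*(-15)) = 5948 - 38*(79 + 180) = 5948 - 38*259 = 5948 - 9842 = -3894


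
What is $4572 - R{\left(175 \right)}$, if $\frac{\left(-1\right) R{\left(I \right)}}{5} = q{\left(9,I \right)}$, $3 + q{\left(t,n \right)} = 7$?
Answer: $4592$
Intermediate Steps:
$q{\left(t,n \right)} = 4$ ($q{\left(t,n \right)} = -3 + 7 = 4$)
$R{\left(I \right)} = -20$ ($R{\left(I \right)} = \left(-5\right) 4 = -20$)
$4572 - R{\left(175 \right)} = 4572 - -20 = 4572 + 20 = 4592$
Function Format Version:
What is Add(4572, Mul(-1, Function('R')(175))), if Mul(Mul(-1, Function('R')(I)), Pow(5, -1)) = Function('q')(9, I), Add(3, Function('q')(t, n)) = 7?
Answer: 4592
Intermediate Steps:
Function('q')(t, n) = 4 (Function('q')(t, n) = Add(-3, 7) = 4)
Function('R')(I) = -20 (Function('R')(I) = Mul(-5, 4) = -20)
Add(4572, Mul(-1, Function('R')(175))) = Add(4572, Mul(-1, -20)) = Add(4572, 20) = 4592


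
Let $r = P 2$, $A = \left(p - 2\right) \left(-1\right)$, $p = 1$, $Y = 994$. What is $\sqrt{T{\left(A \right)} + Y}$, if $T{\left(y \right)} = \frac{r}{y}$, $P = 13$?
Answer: $2 \sqrt{255} \approx 31.937$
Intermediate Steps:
$A = 1$ ($A = \left(1 - 2\right) \left(-1\right) = \left(-1\right) \left(-1\right) = 1$)
$r = 26$ ($r = 13 \cdot 2 = 26$)
$T{\left(y \right)} = \frac{26}{y}$
$\sqrt{T{\left(A \right)} + Y} = \sqrt{\frac{26}{1} + 994} = \sqrt{26 \cdot 1 + 994} = \sqrt{26 + 994} = \sqrt{1020} = 2 \sqrt{255}$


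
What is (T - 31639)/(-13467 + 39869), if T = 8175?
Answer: -11732/13201 ≈ -0.88872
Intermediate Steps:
(T - 31639)/(-13467 + 39869) = (8175 - 31639)/(-13467 + 39869) = -23464/26402 = -23464*1/26402 = -11732/13201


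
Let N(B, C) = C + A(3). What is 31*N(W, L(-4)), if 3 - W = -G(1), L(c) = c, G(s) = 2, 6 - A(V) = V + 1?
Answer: -62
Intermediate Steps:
A(V) = 5 - V (A(V) = 6 - (V + 1) = 6 - (1 + V) = 6 + (-1 - V) = 5 - V)
W = 5 (W = 3 - (-1)*2 = 3 - 1*(-2) = 3 + 2 = 5)
N(B, C) = 2 + C (N(B, C) = C + (5 - 1*3) = C + (5 - 3) = C + 2 = 2 + C)
31*N(W, L(-4)) = 31*(2 - 4) = 31*(-2) = -62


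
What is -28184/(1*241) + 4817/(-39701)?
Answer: -1120093881/9567941 ≈ -117.07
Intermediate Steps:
-28184/(1*241) + 4817/(-39701) = -28184/241 + 4817*(-1/39701) = -28184*1/241 - 4817/39701 = -28184/241 - 4817/39701 = -1120093881/9567941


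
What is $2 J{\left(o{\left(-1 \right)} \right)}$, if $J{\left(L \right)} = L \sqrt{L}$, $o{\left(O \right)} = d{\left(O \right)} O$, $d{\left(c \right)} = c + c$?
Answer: $4 \sqrt{2} \approx 5.6569$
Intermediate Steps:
$d{\left(c \right)} = 2 c$
$o{\left(O \right)} = 2 O^{2}$ ($o{\left(O \right)} = 2 O O = 2 O^{2}$)
$J{\left(L \right)} = L^{\frac{3}{2}}$
$2 J{\left(o{\left(-1 \right)} \right)} = 2 \left(2 \left(-1\right)^{2}\right)^{\frac{3}{2}} = 2 \left(2 \cdot 1\right)^{\frac{3}{2}} = 2 \cdot 2^{\frac{3}{2}} = 2 \cdot 2 \sqrt{2} = 4 \sqrt{2}$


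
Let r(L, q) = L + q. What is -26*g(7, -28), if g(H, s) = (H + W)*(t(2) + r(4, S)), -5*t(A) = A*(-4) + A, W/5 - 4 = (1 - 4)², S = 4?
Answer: -86112/5 ≈ -17222.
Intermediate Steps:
W = 65 (W = 20 + 5*(1 - 4)² = 20 + 5*(-3)² = 20 + 5*9 = 20 + 45 = 65)
t(A) = 3*A/5 (t(A) = -(A*(-4) + A)/5 = -(-4*A + A)/5 = -(-3)*A/5 = 3*A/5)
g(H, s) = 598 + 46*H/5 (g(H, s) = (H + 65)*((⅗)*2 + (4 + 4)) = (65 + H)*(6/5 + 8) = (65 + H)*(46/5) = 598 + 46*H/5)
-26*g(7, -28) = -26*(598 + (46/5)*7) = -26*(598 + 322/5) = -26*3312/5 = -86112/5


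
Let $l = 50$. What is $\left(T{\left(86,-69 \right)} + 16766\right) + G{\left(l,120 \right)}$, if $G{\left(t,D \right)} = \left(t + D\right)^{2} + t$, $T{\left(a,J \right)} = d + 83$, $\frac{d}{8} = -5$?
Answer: $45759$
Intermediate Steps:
$d = -40$ ($d = 8 \left(-5\right) = -40$)
$T{\left(a,J \right)} = 43$ ($T{\left(a,J \right)} = -40 + 83 = 43$)
$G{\left(t,D \right)} = t + \left(D + t\right)^{2}$ ($G{\left(t,D \right)} = \left(D + t\right)^{2} + t = t + \left(D + t\right)^{2}$)
$\left(T{\left(86,-69 \right)} + 16766\right) + G{\left(l,120 \right)} = \left(43 + 16766\right) + \left(50 + \left(120 + 50\right)^{2}\right) = 16809 + \left(50 + 170^{2}\right) = 16809 + \left(50 + 28900\right) = 16809 + 28950 = 45759$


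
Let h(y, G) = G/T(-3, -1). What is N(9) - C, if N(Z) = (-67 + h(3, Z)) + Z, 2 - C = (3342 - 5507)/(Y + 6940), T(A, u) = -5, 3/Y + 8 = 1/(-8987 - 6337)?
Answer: -264208648657/4253747240 ≈ -62.112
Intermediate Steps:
Y = -45972/122593 (Y = 3/(-8 + 1/(-8987 - 6337)) = 3/(-8 + 1/(-15324)) = 3/(-8 - 1/15324) = 3/(-122593/15324) = 3*(-15324/122593) = -45972/122593 ≈ -0.37500)
C = 1966912741/850749448 (C = 2 - (3342 - 5507)/(-45972/122593 + 6940) = 2 - (-2165)/850749448/122593 = 2 - (-2165)*122593/850749448 = 2 - 1*(-265413845/850749448) = 2 + 265413845/850749448 = 1966912741/850749448 ≈ 2.3120)
h(y, G) = -G/5 (h(y, G) = G/(-5) = G*(-1/5) = -G/5)
N(Z) = -67 + 4*Z/5 (N(Z) = (-67 - Z/5) + Z = -67 + 4*Z/5)
N(9) - C = (-67 + (4/5)*9) - 1*1966912741/850749448 = (-67 + 36/5) - 1966912741/850749448 = -299/5 - 1966912741/850749448 = -264208648657/4253747240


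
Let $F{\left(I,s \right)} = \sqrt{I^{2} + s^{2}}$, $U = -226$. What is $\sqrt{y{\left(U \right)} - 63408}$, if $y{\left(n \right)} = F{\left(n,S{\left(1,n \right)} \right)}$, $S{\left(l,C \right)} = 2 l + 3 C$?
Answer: $\sqrt{-63408 + 2 \sqrt{127013}} \approx 250.39 i$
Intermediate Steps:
$y{\left(n \right)} = \sqrt{n^{2} + \left(2 + 3 n\right)^{2}}$ ($y{\left(n \right)} = \sqrt{n^{2} + \left(2 \cdot 1 + 3 n\right)^{2}} = \sqrt{n^{2} + \left(2 + 3 n\right)^{2}}$)
$\sqrt{y{\left(U \right)} - 63408} = \sqrt{\sqrt{\left(-226\right)^{2} + \left(2 + 3 \left(-226\right)\right)^{2}} - 63408} = \sqrt{\sqrt{51076 + \left(2 - 678\right)^{2}} - 63408} = \sqrt{\sqrt{51076 + \left(-676\right)^{2}} - 63408} = \sqrt{\sqrt{51076 + 456976} - 63408} = \sqrt{\sqrt{508052} - 63408} = \sqrt{2 \sqrt{127013} - 63408} = \sqrt{-63408 + 2 \sqrt{127013}}$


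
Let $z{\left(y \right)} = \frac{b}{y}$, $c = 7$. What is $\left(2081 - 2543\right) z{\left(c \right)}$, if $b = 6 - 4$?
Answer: $-132$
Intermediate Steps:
$b = 2$ ($b = 6 - 4 = 2$)
$z{\left(y \right)} = \frac{2}{y}$
$\left(2081 - 2543\right) z{\left(c \right)} = \left(2081 - 2543\right) \frac{2}{7} = \left(2081 - 2543\right) 2 \cdot \frac{1}{7} = \left(-462\right) \frac{2}{7} = -132$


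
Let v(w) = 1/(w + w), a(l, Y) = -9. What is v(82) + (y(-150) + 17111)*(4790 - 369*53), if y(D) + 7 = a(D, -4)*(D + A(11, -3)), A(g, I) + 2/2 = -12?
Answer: -44975024947/164 ≈ -2.7424e+8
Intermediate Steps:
A(g, I) = -13 (A(g, I) = -1 - 12 = -13)
v(w) = 1/(2*w)
y(D) = 110 - 9*D (y(D) = -7 - 9*(D - 13) = -7 - 9*(-13 + D) = -7 + (117 - 9*D) = 110 - 9*D)
v(82) + (y(-150) + 17111)*(4790 - 369*53) = (1/2)/82 + ((110 - 9*(-150)) + 17111)*(4790 - 369*53) = (1/2)*(1/82) + ((110 + 1350) + 17111)*(4790 - 19557) = 1/164 + (1460 + 17111)*(-14767) = 1/164 + 18571*(-14767) = 1/164 - 274237957 = -44975024947/164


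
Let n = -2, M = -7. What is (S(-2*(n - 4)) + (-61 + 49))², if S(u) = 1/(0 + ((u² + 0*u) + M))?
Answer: 2699449/18769 ≈ 143.82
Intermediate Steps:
S(u) = 1/(-7 + u²) (S(u) = 1/(0 + ((u² + 0*u) - 7)) = 1/(0 + ((u² + 0) - 7)) = 1/(0 + (u² - 7)) = 1/(0 + (-7 + u²)) = 1/(-7 + u²))
(S(-2*(n - 4)) + (-61 + 49))² = (1/(-7 + (-2*(-2 - 4))²) + (-61 + 49))² = (1/(-7 + (-2*(-6))²) - 12)² = (1/(-7 + 12²) - 12)² = (1/(-7 + 144) - 12)² = (1/137 - 12)² = (-1643/137)² = 2699449/18769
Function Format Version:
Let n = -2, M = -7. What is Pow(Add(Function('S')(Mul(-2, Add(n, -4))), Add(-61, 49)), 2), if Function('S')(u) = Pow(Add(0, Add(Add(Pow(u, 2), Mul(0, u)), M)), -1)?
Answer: Rational(2699449, 18769) ≈ 143.82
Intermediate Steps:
Function('S')(u) = Pow(Add(-7, Pow(u, 2)), -1) (Function('S')(u) = Pow(Add(0, Add(Add(Pow(u, 2), Mul(0, u)), -7)), -1) = Pow(Add(0, Add(Add(Pow(u, 2), 0), -7)), -1) = Pow(Add(0, Add(Pow(u, 2), -7)), -1) = Pow(Add(0, Add(-7, Pow(u, 2))), -1) = Pow(Add(-7, Pow(u, 2)), -1))
Pow(Add(Function('S')(Mul(-2, Add(n, -4))), Add(-61, 49)), 2) = Pow(Add(Pow(Add(-7, Pow(Mul(-2, Add(-2, -4)), 2)), -1), Add(-61, 49)), 2) = Pow(Add(Pow(Add(-7, Pow(Mul(-2, -6), 2)), -1), -12), 2) = Pow(Add(Pow(Add(-7, Pow(12, 2)), -1), -12), 2) = Pow(Add(Pow(Add(-7, 144), -1), -12), 2) = Pow(Add(Pow(137, -1), -12), 2) = Pow(Add(Rational(1, 137), -12), 2) = Pow(Rational(-1643, 137), 2) = Rational(2699449, 18769)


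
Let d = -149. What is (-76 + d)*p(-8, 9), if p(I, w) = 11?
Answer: -2475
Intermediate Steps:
(-76 + d)*p(-8, 9) = (-76 - 149)*11 = -225*11 = -2475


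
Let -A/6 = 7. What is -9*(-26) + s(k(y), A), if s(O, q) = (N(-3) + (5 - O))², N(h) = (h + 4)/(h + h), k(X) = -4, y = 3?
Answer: 11233/36 ≈ 312.03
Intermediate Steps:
N(h) = (4 + h)/(2*h) (N(h) = (4 + h)/((2*h)) = (4 + h)*(1/(2*h)) = (4 + h)/(2*h))
A = -42 (A = -6*7 = -42)
s(O, q) = (29/6 - O)² (s(O, q) = ((½)*(4 - 3)/(-3) + (5 - O))² = ((½)*(-⅓)*1 + (5 - O))² = (-⅙ + (5 - O))² = (29/6 - O)²)
-9*(-26) + s(k(y), A) = -9*(-26) + (29 - 6*(-4))²/36 = 234 + (29 + 24)²/36 = 234 + (1/36)*53² = 234 + (1/36)*2809 = 234 + 2809/36 = 11233/36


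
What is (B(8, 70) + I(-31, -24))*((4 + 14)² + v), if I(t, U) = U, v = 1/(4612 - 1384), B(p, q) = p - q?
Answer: -44972539/1614 ≈ -27864.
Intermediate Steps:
v = 1/3228 ≈ 0.00030979
(B(8, 70) + I(-31, -24))*((4 + 14)² + v) = ((8 - 1*70) - 24)*((4 + 14)² + 1/3228) = ((8 - 70) - 24)*(18² + 1/3228) = (-62 - 24)*(324 + 1/3228) = -86*1045873/3228 = -44972539/1614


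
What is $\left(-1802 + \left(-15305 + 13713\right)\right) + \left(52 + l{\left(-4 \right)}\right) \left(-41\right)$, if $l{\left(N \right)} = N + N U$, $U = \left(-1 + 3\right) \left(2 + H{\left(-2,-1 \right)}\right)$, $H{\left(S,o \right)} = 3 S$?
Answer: $-6674$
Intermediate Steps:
$U = -8$ ($U = \left(-1 + 3\right) \left(2 + 3 \left(-2\right)\right) = 2 \left(2 - 6\right) = 2 \left(-4\right) = -8$)
$l{\left(N \right)} = - 7 N$ ($l{\left(N \right)} = N + N \left(-8\right) = N - 8 N = - 7 N$)
$\left(-1802 + \left(-15305 + 13713\right)\right) + \left(52 + l{\left(-4 \right)}\right) \left(-41\right) = \left(-1802 + \left(-15305 + 13713\right)\right) + \left(52 - -28\right) \left(-41\right) = \left(-1802 - 1592\right) + \left(52 + 28\right) \left(-41\right) = -3394 + 80 \left(-41\right) = -3394 - 3280 = -6674$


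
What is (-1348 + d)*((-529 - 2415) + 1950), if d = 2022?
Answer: -669956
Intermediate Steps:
(-1348 + d)*((-529 - 2415) + 1950) = (-1348 + 2022)*((-529 - 2415) + 1950) = 674*(-2944 + 1950) = 674*(-994) = -669956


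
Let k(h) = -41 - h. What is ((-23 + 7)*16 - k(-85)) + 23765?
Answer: 23465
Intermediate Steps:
((-23 + 7)*16 - k(-85)) + 23765 = ((-23 + 7)*16 - (-41 - 1*(-85))) + 23765 = (-16*16 - (-41 + 85)) + 23765 = (-256 - 1*44) + 23765 = (-256 - 44) + 23765 = -300 + 23765 = 23465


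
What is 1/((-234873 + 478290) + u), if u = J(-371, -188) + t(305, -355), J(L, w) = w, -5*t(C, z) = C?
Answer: 1/243168 ≈ 4.1124e-6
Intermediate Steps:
t(C, z) = -C/5
u = -249 (u = -188 - ⅕*305 = -188 - 61 = -249)
1/((-234873 + 478290) + u) = 1/((-234873 + 478290) - 249) = 1/(243417 - 249) = 1/243168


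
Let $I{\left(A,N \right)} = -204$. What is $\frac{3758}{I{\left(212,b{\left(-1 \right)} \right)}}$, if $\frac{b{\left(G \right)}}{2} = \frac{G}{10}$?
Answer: $- \frac{1879}{102} \approx -18.422$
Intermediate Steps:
$b{\left(G \right)} = \frac{G}{5}$ ($b{\left(G \right)} = 2 \frac{G}{10} = \frac{G}{5}$)
$\frac{3758}{I{\left(212,b{\left(-1 \right)} \right)}} = \frac{3758}{-204} = 3758 \left(- \frac{1}{204}\right) = - \frac{1879}{102}$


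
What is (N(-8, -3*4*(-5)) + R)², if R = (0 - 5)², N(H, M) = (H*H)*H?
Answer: 237169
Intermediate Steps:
N(H, M) = H³ (N(H, M) = H²*H = H³)
R = 25 (R = (-5)² = 25)
(N(-8, -3*4*(-5)) + R)² = ((-8)³ + 25)² = (-512 + 25)² = (-487)² = 237169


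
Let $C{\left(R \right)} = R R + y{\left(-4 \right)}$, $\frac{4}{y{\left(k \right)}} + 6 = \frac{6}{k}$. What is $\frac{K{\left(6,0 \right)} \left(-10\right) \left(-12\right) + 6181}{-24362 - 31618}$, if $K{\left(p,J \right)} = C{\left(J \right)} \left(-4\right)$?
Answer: $- \frac{6437}{55980} \approx -0.11499$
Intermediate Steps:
$y{\left(k \right)} = \frac{4}{-6 + \frac{6}{k}}$
$C{\left(R \right)} = - \frac{8}{15} + R^{2}$ ($C{\left(R \right)} = R R - - \frac{8}{-3 + 3 \left(-4\right)} = R^{2} - - \frac{8}{-3 - 12} = R^{2} - - \frac{8}{-15} = R^{2} - \left(-8\right) \left(- \frac{1}{15}\right) = R^{2} - \frac{8}{15} = - \frac{8}{15} + R^{2}$)
$K{\left(p,J \right)} = \frac{32}{15} - 4 J^{2}$ ($K{\left(p,J \right)} = \left(- \frac{8}{15} + J^{2}\right) \left(-4\right) = \frac{32}{15} - 4 J^{2}$)
$\frac{K{\left(6,0 \right)} \left(-10\right) \left(-12\right) + 6181}{-24362 - 31618} = \frac{\left(\frac{32}{15} - 4 \cdot 0^{2}\right) \left(-10\right) \left(-12\right) + 6181}{-24362 - 31618} = \frac{\left(\frac{32}{15} - 0\right) \left(-10\right) \left(-12\right) + 6181}{-55980} = \left(\left(\frac{32}{15} + 0\right) \left(-10\right) \left(-12\right) + 6181\right) \left(- \frac{1}{55980}\right) = \left(\frac{32}{15} \left(-10\right) \left(-12\right) + 6181\right) \left(- \frac{1}{55980}\right) = \left(\left(- \frac{64}{3}\right) \left(-12\right) + 6181\right) \left(- \frac{1}{55980}\right) = \left(256 + 6181\right) \left(- \frac{1}{55980}\right) = 6437 \left(- \frac{1}{55980}\right) = - \frac{6437}{55980}$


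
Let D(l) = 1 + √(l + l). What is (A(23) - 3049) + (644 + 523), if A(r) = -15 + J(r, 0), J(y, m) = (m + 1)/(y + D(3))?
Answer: -180211/95 - √6/570 ≈ -1897.0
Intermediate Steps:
D(l) = 1 + √2*√l (D(l) = 1 + √(2*l) = 1 + √2*√l)
J(y, m) = (1 + m)/(1 + y + √6) (J(y, m) = (m + 1)/(y + (1 + √2*√3)) = (1 + m)/(y + (1 + √6)) = (1 + m)/(1 + y + √6))
A(r) = -15 + 1/(1 + r + √6) (A(r) = -15 + (1 + 0)/(1 + r + √6) = -15 + 1/(1 + r + √6))
(A(23) - 3049) + (644 + 523) = ((-14 - 15*23 - 15*√6)/(1 + 23 + √6) - 3049) + (644 + 523) = ((-14 - 345 - 15*√6)/(24 + √6) - 3049) + 1167 = ((-359 - 15*√6)/(24 + √6) - 3049) + 1167 = (-3049 + (-359 - 15*√6)/(24 + √6)) + 1167 = -1882 + (-359 - 15*√6)/(24 + √6)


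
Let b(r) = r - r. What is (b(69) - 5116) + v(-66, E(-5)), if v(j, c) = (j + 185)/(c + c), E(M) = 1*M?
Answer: -51279/10 ≈ -5127.9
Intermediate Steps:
E(M) = M
v(j, c) = (185 + j)/(2*c) (v(j, c) = (185 + j)/((2*c)) = (185 + j)*(1/(2*c)) = (185 + j)/(2*c))
b(r) = 0
(b(69) - 5116) + v(-66, E(-5)) = (0 - 5116) + (½)*(185 - 66)/(-5) = -5116 + (½)*(-⅕)*119 = -5116 - 119/10 = -51279/10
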